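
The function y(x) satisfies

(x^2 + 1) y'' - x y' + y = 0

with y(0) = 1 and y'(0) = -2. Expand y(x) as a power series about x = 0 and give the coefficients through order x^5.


Ansatz: y(x) = sum_{n>=0} a_n x^n, so y'(x) = sum_{n>=1} n a_n x^(n-1) and y''(x) = sum_{n>=2} n(n-1) a_n x^(n-2).
Substitute into P(x) y'' + Q(x) y' + R(x) y = 0 with P(x) = x^2 + 1, Q(x) = -x, R(x) = 1, and match powers of x.
Initial conditions: a_0 = 1, a_1 = -2.
Setting the coefficient of each power of x to zero and solving order by order (substituting the coefficients already found):
  x^0: 2 a_2 + a_0 = 0  ->  2 a_2 = -a_0 = -1  ->  a_2 = -1/2
  x^1: 6 a_3 = 0  ->  a_3 = 0
  x^2: 12 a_4 + a_2 = 0  ->  12 a_4 = -a_2 = 1/2  ->  a_4 = 1/24
  x^3: 20 a_5 + 4 a_3 = 0  ->  20 a_5 = -4 a_3 = 0  ->  a_5 = 0
Truncated series: y(x) = 1 - 2 x - (1/2) x^2 + (1/24) x^4 + O(x^6).

a_0 = 1; a_1 = -2; a_2 = -1/2; a_3 = 0; a_4 = 1/24; a_5 = 0


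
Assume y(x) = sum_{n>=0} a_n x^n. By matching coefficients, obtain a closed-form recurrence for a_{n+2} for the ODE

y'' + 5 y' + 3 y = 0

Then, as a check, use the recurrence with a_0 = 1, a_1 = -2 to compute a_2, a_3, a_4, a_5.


Substitute y = sum_n a_n x^n.
y''(x) has coefficient (n+2)(n+1) a_{n+2} at x^n;
5 y'(x) has coefficient 5 (n+1) a_{n+1} at x^n;
3 y(x) has coefficient 3 a_n at x^n.
Matching x^n: (n+2)(n+1) a_{n+2} + 5 (n+1) a_{n+1} + 3 a_n = 0.
Thus a_{n+2} = [-5 (n+1) a_{n+1} - 3 a_n] / ((n+1)(n+2)).

Check with a_0 = 1, a_1 = -2 (apply the recurrence for n = 0, 1, 2, 3): a_0 = 1, a_1 = -2, a_2 = 7/2, a_3 = -29/6, a_4 = 31/6, a_5 = -533/120.

a_(n+2) = [-5 (n+1) a_(n+1) - 3 a_n] / ((n+1)(n+2)); check: a_0 = 1, a_1 = -2, a_2 = 7/2, a_3 = -29/6, a_4 = 31/6, a_5 = -533/120


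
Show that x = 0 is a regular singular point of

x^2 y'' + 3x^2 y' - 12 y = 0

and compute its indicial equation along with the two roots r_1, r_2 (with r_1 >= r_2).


Divide by x^2 to reach normal form y'' + P_1(x) y' + P_2(x) y = 0 with P_1(x) = 3 and P_2(x) = -12/x^2.
x = 0 is a singular point because the y-coefficient -12/x^2 has a pole at x = 0.
It is a regular singular point because x P_1(x) = p(x) = 3x and x^2 P_2(x) = q(x) = -12 are polynomials, hence analytic at x = 0.
p(0) = 0,  q(0) = -12.
Indicial equation: r(r-1) + p(0) r + q(0) = 0, i.e. r^2 + (p(0) - 1) r + q(0) = 0, i.e. r^2 - 1 r - 12 = 0.
Discriminant: (-1)^2 - 4(-12) = 49, so r = (1 ± 7)/2.
Solving: r_1 = 4, r_2 = -3.

indicial: r^2 - 1 r - 12 = 0; roots r_1 = 4, r_2 = -3


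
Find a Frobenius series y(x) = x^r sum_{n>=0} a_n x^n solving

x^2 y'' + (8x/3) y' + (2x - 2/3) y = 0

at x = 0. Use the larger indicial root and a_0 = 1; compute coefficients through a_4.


Write in Frobenius form y'' + (p(x)/x) y' + (q(x)/x^2) y = 0:
  p(x) = 8/3,  q(x) = 2x - 2/3.
Indicial equation: r(r-1) + (8/3) r + (-2/3) = 0 -> roots r_1 = 1/3, r_2 = -2.
Take r = r_1 = 1/3. Let y(x) = x^r sum_{n>=0} a_n x^n with a_0 = 1.
Substitute y = x^r sum a_n x^n and match x^{r+n}. The recurrence is
  D(n) a_n + 2 a_{n-1} = 0,  where D(n) = (r+n)(r+n-1) + (8/3)(r+n) + (-2/3).
  a_n = -2 / D(n) * a_{n-1}.
Since the indicial polynomial factors as (r - r_1)(r - r_2), D(n) = (r_1 + n - r_1)(r_1 + n - r_2) = n(n + 7/3).
Evaluating step by step (a_0 = 1):
  n = 1: D(1) = 1(1 + 7/3) = 10/3; numerator = -2(1) = -2; a_1 = (-2)/(10/3) = -3/5
  n = 2: D(2) = 2(2 + 7/3) = 26/3; numerator = -2(-3/5) = 6/5; a_2 = (6/5)/(26/3) = 9/65
  n = 3: D(3) = 3(3 + 7/3) = 16; numerator = -2(9/65) = -18/65; a_3 = (-18/65)/(16) = -9/520
  n = 4: D(4) = 4(4 + 7/3) = 76/3; numerator = -2(-9/520) = 9/260; a_4 = (9/260)/(76/3) = 27/19760

r = 1/3; a_0 = 1; a_1 = -3/5; a_2 = 9/65; a_3 = -9/520; a_4 = 27/19760


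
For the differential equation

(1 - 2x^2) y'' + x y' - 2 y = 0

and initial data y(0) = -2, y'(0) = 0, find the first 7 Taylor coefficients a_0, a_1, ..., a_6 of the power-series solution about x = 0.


Ansatz: y(x) = sum_{n>=0} a_n x^n, so y'(x) = sum_{n>=1} n a_n x^(n-1) and y''(x) = sum_{n>=2} n(n-1) a_n x^(n-2).
Substitute into P(x) y'' + Q(x) y' + R(x) y = 0 with P(x) = 1 - 2x^2, Q(x) = x, R(x) = -2, and match powers of x.
Initial conditions: a_0 = -2, a_1 = 0.
Setting the coefficient of each power of x to zero and solving order by order (substituting the coefficients already found):
  x^0: 2 a_2 - 2 a_0 = 0  ->  2 a_2 = 2 a_0 = -4  ->  a_2 = -2
  x^1: 6 a_3 - a_1 = 0  ->  6 a_3 = a_1 = 0  ->  a_3 = 0
  x^2: 12 a_4 - 4 a_2 = 0  ->  12 a_4 = 4 a_2 = -8  ->  a_4 = -2/3
  x^3: 20 a_5 - 11 a_3 = 0  ->  20 a_5 = 11 a_3 = 0  ->  a_5 = 0
  x^4: 30 a_6 - 22 a_4 = 0  ->  30 a_6 = 22 a_4 = -44/3  ->  a_6 = -22/45
Truncated series: y(x) = -2 - 2 x^2 - (2/3) x^4 - (22/45) x^6 + O(x^7).

a_0 = -2; a_1 = 0; a_2 = -2; a_3 = 0; a_4 = -2/3; a_5 = 0; a_6 = -22/45


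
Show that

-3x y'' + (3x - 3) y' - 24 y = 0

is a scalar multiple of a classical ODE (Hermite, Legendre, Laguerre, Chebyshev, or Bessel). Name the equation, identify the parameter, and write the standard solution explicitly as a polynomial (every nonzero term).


All three coefficients share the factor -3; dividing through by -3 gives  x y'' + (1 - x) y' + 8 y = 0.
This matches the Laguerre equation x y'' + (1 - x) y' + n y = 0 with n = 8; the polynomial solution is L_8(x).
With y = sum_k a_k x^k, matching x^k gives (k+1)k a_{k+1} + (k+1) a_{k+1} - k a_k + n a_k = 0, i.e. (k+1)^2 a_{k+1} = (k - n) a_k = (k - 8) a_k. The right side vanishes at k = 8, so the series terminates at degree 8.
Standard normalization L_n(0) = 1 gives a_0 = 1. Work upward with a_{k+1} = (k - 8) a_k / (k+1)^2:
  a_1 = (0 - 8)(1) / 1^2 = -8/1 = -8
  a_2 = (1 - 8)(-8) / 2^2 = 56/4 = 14
  a_3 = (2 - 8)(14) / 3^2 = -84/9 = -28/3
  a_4 = (3 - 8)(-28/3) / 4^2 = (140/3)/16 = 35/12
  a_5 = (4 - 8)(35/12) / 5^2 = (-35/3)/25 = -7/15
  a_6 = (5 - 8)(-7/15) / 6^2 = (7/5)/36 = 7/180
  a_7 = (6 - 8)(7/180) / 7^2 = (-7/90)/49 = -1/630
  a_8 = (7 - 8)(-1/630) / 8^2 = (1/630)/64 = 1/40320
Hence L_8(x) = x^8/40320 - x^7/630 + 7 x^6/180 - 7 x^5/15 + 35 x^4/12 - 28 x^3/3 + 14 x^2 - 8 x + 1.

L_8(x); series = x^8/40320 - x^7/630 + 7 x^6/180 - 7 x^5/15 + 35 x^4/12 - 28 x^3/3 + 14 x^2 - 8 x + 1


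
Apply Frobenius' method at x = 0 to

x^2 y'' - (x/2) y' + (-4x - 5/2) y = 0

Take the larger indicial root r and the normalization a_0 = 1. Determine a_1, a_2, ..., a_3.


Write in Frobenius form y'' + (p(x)/x) y' + (q(x)/x^2) y = 0:
  p(x) = -1/2,  q(x) = -4x - 5/2.
Indicial equation: r(r-1) + (-1/2) r + (-5/2) = 0 -> roots r_1 = 5/2, r_2 = -1.
Take r = r_1 = 5/2. Let y(x) = x^r sum_{n>=0} a_n x^n with a_0 = 1.
Substitute y = x^r sum a_n x^n and match x^{r+n}. The recurrence is
  D(n) a_n - 4 a_{n-1} = 0,  where D(n) = (r+n)(r+n-1) + (-1/2)(r+n) + (-5/2).
  a_n = 4 / D(n) * a_{n-1}.
Since the indicial polynomial factors as (r - r_1)(r - r_2), D(n) = (r_1 + n - r_1)(r_1 + n - r_2) = n(n + 7/2).
Evaluating step by step (a_0 = 1):
  n = 1: D(1) = 1(1 + 7/2) = 9/2; numerator = 4(1) = 4; a_1 = (4)/(9/2) = 8/9
  n = 2: D(2) = 2(2 + 7/2) = 11; numerator = 4(8/9) = 32/9; a_2 = (32/9)/(11) = 32/99
  n = 3: D(3) = 3(3 + 7/2) = 39/2; numerator = 4(32/99) = 128/99; a_3 = (128/99)/(39/2) = 256/3861

r = 5/2; a_0 = 1; a_1 = 8/9; a_2 = 32/99; a_3 = 256/3861


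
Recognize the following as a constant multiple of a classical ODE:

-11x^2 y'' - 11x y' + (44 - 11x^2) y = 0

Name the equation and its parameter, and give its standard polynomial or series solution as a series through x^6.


All three coefficients share the factor -11; dividing through by -11 gives  x^2 y'' + x y' + (x^2 - 4) y = 0.
This matches the Bessel equation x^2 y'' + x y' + (x^2 - nu^2) y = 0 with nu^2 = 4, so nu = 2; the solution bounded at x = 0 is J_2(x).
Frobenius at x = 0: indicial roots ±nu; for r = nu the recurrence k(k + 2nu) c_k = -c_{k-2} gives the standard series J_nu(x) = sum_{k>=0} (-1)^k / (k! (k+nu)!) (x/2)^(2k+nu). Evaluate the first 3 terms:
  k = 0: (-1)^0 / (0! * 2! * 2^2) x^2 = 1/(1*2*4) x^2 = (1/8) x^2
  k = 1: (-1)^1 / (1! * 3! * 2^4) x^4 = -1/(1*6*16) x^4 = (-1/96) x^4
  k = 2: (-1)^2 / (2! * 4! * 2^6) x^6 = 1/(2*24*64) x^6 = (1/3072) x^6
Hence J_2(x) = x^6/3072 - x^4/96 + x^2/8 + ....

J_2(x); series = x^6/3072 - x^4/96 + x^2/8


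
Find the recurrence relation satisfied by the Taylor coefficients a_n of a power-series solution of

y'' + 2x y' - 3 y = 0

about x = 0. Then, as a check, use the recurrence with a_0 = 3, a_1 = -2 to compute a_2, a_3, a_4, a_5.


Substitute y = sum_n a_n x^n.
y''(x) has coefficient (n+2)(n+1) a_{n+2} at x^n;
2 x y'(x) has coefficient 2 n a_n at x^n (shift);
-3 y(x) has coefficient -3 a_n at x^n.
Matching x^n: (n+2)(n+1) a_{n+2} + (2n - 3) a_n = 0.
Thus a_{n+2} = (-2n + 3) / ((n+1)(n+2)) * a_n.

Check with a_0 = 3, a_1 = -2 (apply the recurrence for n = 0, 1, 2, 3): a_0 = 3, a_1 = -2, a_2 = 9/2, a_3 = -1/3, a_4 = -3/8, a_5 = 1/20.

a_(n+2) = (-2n + 3) / ((n+1)(n+2)) * a_n; check: a_0 = 3, a_1 = -2, a_2 = 9/2, a_3 = -1/3, a_4 = -3/8, a_5 = 1/20


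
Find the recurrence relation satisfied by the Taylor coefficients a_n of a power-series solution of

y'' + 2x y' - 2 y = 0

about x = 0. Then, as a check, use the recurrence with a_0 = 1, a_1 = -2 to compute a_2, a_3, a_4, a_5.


Substitute y = sum_n a_n x^n.
y''(x) has coefficient (n+2)(n+1) a_{n+2} at x^n;
2 x y'(x) has coefficient 2 n a_n at x^n (shift);
-2 y(x) has coefficient -2 a_n at x^n.
Matching x^n: (n+2)(n+1) a_{n+2} + (2n - 2) a_n = 0.
Thus a_{n+2} = (-2n + 2) / ((n+1)(n+2)) * a_n.

Check with a_0 = 1, a_1 = -2 (apply the recurrence for n = 0, 1, 2, 3): a_0 = 1, a_1 = -2, a_2 = 1, a_3 = 0, a_4 = -1/6, a_5 = 0.

a_(n+2) = (-2n + 2) / ((n+1)(n+2)) * a_n; check: a_0 = 1, a_1 = -2, a_2 = 1, a_3 = 0, a_4 = -1/6, a_5 = 0


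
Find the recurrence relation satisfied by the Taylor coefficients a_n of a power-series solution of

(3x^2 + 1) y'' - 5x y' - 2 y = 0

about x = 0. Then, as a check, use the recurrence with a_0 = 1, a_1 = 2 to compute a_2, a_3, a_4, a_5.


Substitute y = sum_n a_n x^n.
(1 + 3 x^2) y'' contributes (n+2)(n+1) a_{n+2} + 3 n(n-1) a_n at x^n.
-5 x y'(x) contributes -5 n a_n at x^n.
-2 y(x) contributes -2 a_n at x^n.
Matching x^n: (n+2)(n+1) a_{n+2} + (3 n(n-1) - 5 n - 2) a_n = 0.
Thus a_{n+2} = (-3 n(n-1) + 5 n + 2) / ((n+1)(n+2)) * a_n.

Check with a_0 = 1, a_1 = 2 (apply the recurrence for n = 0, 1, 2, 3): a_0 = 1, a_1 = 2, a_2 = 1, a_3 = 7/3, a_4 = 1/2, a_5 = -7/60.

a_(n+2) = (-3 n(n-1) + 5 n + 2) / ((n+1)(n+2)) * a_n; check: a_0 = 1, a_1 = 2, a_2 = 1, a_3 = 7/3, a_4 = 1/2, a_5 = -7/60


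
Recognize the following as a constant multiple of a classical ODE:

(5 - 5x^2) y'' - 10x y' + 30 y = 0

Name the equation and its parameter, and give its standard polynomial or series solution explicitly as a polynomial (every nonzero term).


All three coefficients share the factor 5; dividing through by 5 gives  (1 - x^2) y'' - 2x y' + 6 y = 0.
This matches the Legendre equation (1 - x^2) y'' - 2x y' + n(n+1) y = 0 (note the -2x y' term) with n(n+1) = 6, so n = 2; the polynomial solution is P_2(x).
With y = sum_k a_k x^k, matching x^k gives (k+2)(k+1) a_{k+2} = [k(k+1) - n(n+1)] a_k = (k - 2)(k + 3) a_k. The right side vanishes at k = 2, so the series with the parity of 2 terminates at degree 2.
Standard normalization (P_n(1) = 1): leading coefficient (2n)!/(2^n (n!)^2) = 24/(4*4) = 3/2, so a_2 = 3/2. Work downward with a_k = (k+1)(k+2) a_{k+2} / ((k - 2)(k + 3)):
  a_0 = (1)(2)(3/2) / ((0 - 2)(0 + 3)) = 3/(-6) = -1/2
Hence P_2(x) = 3 x^2/2 - 1/2.

P_2(x); series = 3 x^2/2 - 1/2


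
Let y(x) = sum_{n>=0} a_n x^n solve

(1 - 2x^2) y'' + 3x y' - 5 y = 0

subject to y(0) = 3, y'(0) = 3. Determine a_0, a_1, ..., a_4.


Ansatz: y(x) = sum_{n>=0} a_n x^n, so y'(x) = sum_{n>=1} n a_n x^(n-1) and y''(x) = sum_{n>=2} n(n-1) a_n x^(n-2).
Substitute into P(x) y'' + Q(x) y' + R(x) y = 0 with P(x) = 1 - 2x^2, Q(x) = 3x, R(x) = -5, and match powers of x.
Initial conditions: a_0 = 3, a_1 = 3.
Setting the coefficient of each power of x to zero and solving order by order (substituting the coefficients already found):
  x^0: 2 a_2 - 5 a_0 = 0  ->  2 a_2 = 5 a_0 = 15  ->  a_2 = 15/2
  x^1: 6 a_3 - 2 a_1 = 0  ->  6 a_3 = 2 a_1 = 6  ->  a_3 = 1
  x^2: 12 a_4 - 3 a_2 = 0  ->  12 a_4 = 3 a_2 = 45/2  ->  a_4 = 15/8
Truncated series: y(x) = 3 + 3 x + (15/2) x^2 + x^3 + (15/8) x^4 + O(x^5).

a_0 = 3; a_1 = 3; a_2 = 15/2; a_3 = 1; a_4 = 15/8


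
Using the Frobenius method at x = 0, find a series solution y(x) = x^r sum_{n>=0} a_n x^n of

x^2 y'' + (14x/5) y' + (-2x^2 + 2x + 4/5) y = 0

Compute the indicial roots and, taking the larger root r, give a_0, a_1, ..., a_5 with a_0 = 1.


Write in Frobenius form y'' + (p(x)/x) y' + (q(x)/x^2) y = 0:
  p(x) = 14/5,  q(x) = -2x^2 + 2x + 4/5.
Indicial equation: r(r-1) + (14/5) r + (4/5) = 0 -> roots r_1 = -4/5, r_2 = -1.
Take r = r_1 = -4/5. Let y(x) = x^r sum_{n>=0} a_n x^n with a_0 = 1.
Substitute y = x^r sum a_n x^n and match x^{r+n}. The recurrence is
  D(n) a_n + 2 a_{n-1} - 2 a_{n-2} = 0,  where D(n) = (r+n)(r+n-1) + (14/5)(r+n) + (4/5).
  a_n = [-2 a_{n-1} + 2 a_{n-2}] / D(n).
Since the indicial polynomial factors as (r - r_1)(r - r_2), D(n) = (r_1 + n - r_1)(r_1 + n - r_2) = n(n + 1/5).
Evaluating step by step (a_0 = 1):
  n = 1: D(1) = 1(1 + 1/5) = 6/5; numerator = -2(1) = -2; a_1 = (-2)/(6/5) = -5/3
  n = 2: D(2) = 2(2 + 1/5) = 22/5; numerator = -2(-5/3) + 2(1) = 16/3; a_2 = (16/3)/(22/5) = 40/33
  n = 3: D(3) = 3(3 + 1/5) = 48/5; numerator = -2(40/33) + 2(-5/3) = -190/33; a_3 = (-190/33)/(48/5) = -475/792
  n = 4: D(4) = 4(4 + 1/5) = 84/5; numerator = -2(-475/792) + 2(40/33) = 1435/396; a_4 = (1435/396)/(84/5) = 1025/4752
  n = 5: D(5) = 5(5 + 1/5) = 26; numerator = -2(1025/4752) + 2(-475/792) = -3875/2376; a_5 = (-3875/2376)/(26) = -3875/61776

r = -4/5; a_0 = 1; a_1 = -5/3; a_2 = 40/33; a_3 = -475/792; a_4 = 1025/4752; a_5 = -3875/61776


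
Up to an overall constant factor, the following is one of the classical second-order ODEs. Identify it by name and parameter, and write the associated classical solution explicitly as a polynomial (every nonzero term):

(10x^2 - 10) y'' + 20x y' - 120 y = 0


All three coefficients share the factor -10; dividing through by -10 gives  (1 - x^2) y'' - 2x y' + 12 y = 0.
This matches the Legendre equation (1 - x^2) y'' - 2x y' + n(n+1) y = 0 (note the -2x y' term) with n(n+1) = 12, so n = 3; the polynomial solution is P_3(x).
With y = sum_k a_k x^k, matching x^k gives (k+2)(k+1) a_{k+2} = [k(k+1) - n(n+1)] a_k = (k - 3)(k + 4) a_k. The right side vanishes at k = 3, so the series with the parity of 3 terminates at degree 3.
Standard normalization (P_n(1) = 1): leading coefficient (2n)!/(2^n (n!)^2) = 720/(8*36) = 5/2, so a_3 = 5/2. Work downward with a_k = (k+1)(k+2) a_{k+2} / ((k - 3)(k + 4)):
  a_1 = (2)(3)(5/2) / ((1 - 3)(1 + 4)) = 15/(-10) = -3/2
Hence P_3(x) = 5 x^3/2 - 3 x/2.

P_3(x); series = 5 x^3/2 - 3 x/2


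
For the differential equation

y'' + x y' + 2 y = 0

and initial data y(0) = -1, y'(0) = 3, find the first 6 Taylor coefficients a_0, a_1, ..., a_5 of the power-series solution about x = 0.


Ansatz: y(x) = sum_{n>=0} a_n x^n, so y'(x) = sum_{n>=1} n a_n x^(n-1) and y''(x) = sum_{n>=2} n(n-1) a_n x^(n-2).
Substitute into P(x) y'' + Q(x) y' + R(x) y = 0 with P(x) = 1, Q(x) = x, R(x) = 2, and match powers of x.
Initial conditions: a_0 = -1, a_1 = 3.
Setting the coefficient of each power of x to zero and solving order by order (substituting the coefficients already found):
  x^0: 2 a_2 + 2 a_0 = 0  ->  2 a_2 = -2 a_0 = 2  ->  a_2 = 1
  x^1: 6 a_3 + 3 a_1 = 0  ->  6 a_3 = -3 a_1 = -9  ->  a_3 = -3/2
  x^2: 12 a_4 + 4 a_2 = 0  ->  12 a_4 = -4 a_2 = -4  ->  a_4 = -1/3
  x^3: 20 a_5 + 5 a_3 = 0  ->  20 a_5 = -5 a_3 = 15/2  ->  a_5 = 3/8
Truncated series: y(x) = -1 + 3 x + x^2 - (3/2) x^3 - (1/3) x^4 + (3/8) x^5 + O(x^6).

a_0 = -1; a_1 = 3; a_2 = 1; a_3 = -3/2; a_4 = -1/3; a_5 = 3/8


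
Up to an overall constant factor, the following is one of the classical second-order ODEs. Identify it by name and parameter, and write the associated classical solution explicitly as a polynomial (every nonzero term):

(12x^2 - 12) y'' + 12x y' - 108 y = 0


All three coefficients share the factor -12; dividing through by -12 gives  (1 - x^2) y'' - x y' + 9 y = 0.
This matches the Chebyshev equation (1 - x^2) y'' - x y' + n^2 y = 0 (note the -x y' term, not -2x y') with n^2 = 9, so n = 3; the polynomial solution is T_3(x).
With y = sum_k a_k x^k, matching x^k gives (k+2)(k+1) a_{k+2} = (k^2 - n^2) a_k = (k - 3)(k + 3) a_k. The right side vanishes at k = 3, so the series with the parity of 3 terminates at degree 3.
Standard normalization: leading coefficient of T_n is 2^(n-1), so a_3 = 2^2 = 4. Work downward with a_k = (k+1)(k+2) a_{k+2} / ((k - 3)(k + 3)):
  a_1 = (2)(3)(4) / ((1 - 3)(1 + 3)) = 24/(-8) = -3
Hence T_3(x) = 4 x^3 - 3 x.

T_3(x); series = 4 x^3 - 3 x


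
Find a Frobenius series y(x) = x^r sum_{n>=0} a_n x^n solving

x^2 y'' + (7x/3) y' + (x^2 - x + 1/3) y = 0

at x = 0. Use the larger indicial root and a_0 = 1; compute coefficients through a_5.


Write in Frobenius form y'' + (p(x)/x) y' + (q(x)/x^2) y = 0:
  p(x) = 7/3,  q(x) = x^2 - x + 1/3.
Indicial equation: r(r-1) + (7/3) r + (1/3) = 0 -> roots r_1 = -1/3, r_2 = -1.
Take r = r_1 = -1/3. Let y(x) = x^r sum_{n>=0} a_n x^n with a_0 = 1.
Substitute y = x^r sum a_n x^n and match x^{r+n}. The recurrence is
  D(n) a_n - 1 a_{n-1} + 1 a_{n-2} = 0,  where D(n) = (r+n)(r+n-1) + (7/3)(r+n) + (1/3).
  a_n = [1 a_{n-1} - 1 a_{n-2}] / D(n).
Since the indicial polynomial factors as (r - r_1)(r - r_2), D(n) = (r_1 + n - r_1)(r_1 + n - r_2) = n(n + 2/3).
Evaluating step by step (a_0 = 1):
  n = 1: D(1) = 1(1 + 2/3) = 5/3; numerator = 1(1) = 1; a_1 = (1)/(5/3) = 3/5
  n = 2: D(2) = 2(2 + 2/3) = 16/3; numerator = 1(3/5) - 1(1) = -2/5; a_2 = (-2/5)/(16/3) = -3/40
  n = 3: D(3) = 3(3 + 2/3) = 11; numerator = 1(-3/40) - 1(3/5) = -27/40; a_3 = (-27/40)/(11) = -27/440
  n = 4: D(4) = 4(4 + 2/3) = 56/3; numerator = 1(-27/440) - 1(-3/40) = 3/220; a_4 = (3/220)/(56/3) = 9/12320
  n = 5: D(5) = 5(5 + 2/3) = 85/3; numerator = 1(9/12320) - 1(-27/440) = 153/2464; a_5 = (153/2464)/(85/3) = 27/12320

r = -1/3; a_0 = 1; a_1 = 3/5; a_2 = -3/40; a_3 = -27/440; a_4 = 9/12320; a_5 = 27/12320


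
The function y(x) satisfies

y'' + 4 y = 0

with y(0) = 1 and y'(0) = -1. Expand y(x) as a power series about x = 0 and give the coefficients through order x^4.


Ansatz: y(x) = sum_{n>=0} a_n x^n, so y'(x) = sum_{n>=1} n a_n x^(n-1) and y''(x) = sum_{n>=2} n(n-1) a_n x^(n-2).
Substitute into P(x) y'' + Q(x) y' + R(x) y = 0 with P(x) = 1, Q(x) = 0, R(x) = 4, and match powers of x.
Initial conditions: a_0 = 1, a_1 = -1.
Setting the coefficient of each power of x to zero and solving order by order (substituting the coefficients already found):
  x^0: 2 a_2 + 4 a_0 = 0  ->  2 a_2 = -4 a_0 = -4  ->  a_2 = -2
  x^1: 6 a_3 + 4 a_1 = 0  ->  6 a_3 = -4 a_1 = 4  ->  a_3 = 2/3
  x^2: 12 a_4 + 4 a_2 = 0  ->  12 a_4 = -4 a_2 = 8  ->  a_4 = 2/3
Truncated series: y(x) = 1 - x - 2 x^2 + (2/3) x^3 + (2/3) x^4 + O(x^5).

a_0 = 1; a_1 = -1; a_2 = -2; a_3 = 2/3; a_4 = 2/3


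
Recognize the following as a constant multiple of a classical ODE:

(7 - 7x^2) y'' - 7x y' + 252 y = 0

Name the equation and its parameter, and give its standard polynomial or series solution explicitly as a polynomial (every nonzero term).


All three coefficients share the factor 7; dividing through by 7 gives  (1 - x^2) y'' - x y' + 36 y = 0.
This matches the Chebyshev equation (1 - x^2) y'' - x y' + n^2 y = 0 (note the -x y' term, not -2x y') with n^2 = 36, so n = 6; the polynomial solution is T_6(x).
With y = sum_k a_k x^k, matching x^k gives (k+2)(k+1) a_{k+2} = (k^2 - n^2) a_k = (k - 6)(k + 6) a_k. The right side vanishes at k = 6, so the series with the parity of 6 terminates at degree 6.
Standard normalization: leading coefficient of T_n is 2^(n-1), so a_6 = 2^5 = 32. Work downward with a_k = (k+1)(k+2) a_{k+2} / ((k - 6)(k + 6)):
  a_4 = (5)(6)(32) / ((4 - 6)(4 + 6)) = 960/(-20) = -48
  a_2 = (3)(4)(-48) / ((2 - 6)(2 + 6)) = -576/(-32) = 18
  a_0 = (1)(2)(18) / ((0 - 6)(0 + 6)) = 36/(-36) = -1
Hence T_6(x) = 32 x^6 - 48 x^4 + 18 x^2 - 1.

T_6(x); series = 32 x^6 - 48 x^4 + 18 x^2 - 1


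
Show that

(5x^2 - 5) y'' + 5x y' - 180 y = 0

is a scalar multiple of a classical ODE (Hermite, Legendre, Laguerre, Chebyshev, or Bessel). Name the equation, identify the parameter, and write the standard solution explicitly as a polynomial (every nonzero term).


All three coefficients share the factor -5; dividing through by -5 gives  (1 - x^2) y'' - x y' + 36 y = 0.
This matches the Chebyshev equation (1 - x^2) y'' - x y' + n^2 y = 0 (note the -x y' term, not -2x y') with n^2 = 36, so n = 6; the polynomial solution is T_6(x).
With y = sum_k a_k x^k, matching x^k gives (k+2)(k+1) a_{k+2} = (k^2 - n^2) a_k = (k - 6)(k + 6) a_k. The right side vanishes at k = 6, so the series with the parity of 6 terminates at degree 6.
Standard normalization: leading coefficient of T_n is 2^(n-1), so a_6 = 2^5 = 32. Work downward with a_k = (k+1)(k+2) a_{k+2} / ((k - 6)(k + 6)):
  a_4 = (5)(6)(32) / ((4 - 6)(4 + 6)) = 960/(-20) = -48
  a_2 = (3)(4)(-48) / ((2 - 6)(2 + 6)) = -576/(-32) = 18
  a_0 = (1)(2)(18) / ((0 - 6)(0 + 6)) = 36/(-36) = -1
Hence T_6(x) = 32 x^6 - 48 x^4 + 18 x^2 - 1.

T_6(x); series = 32 x^6 - 48 x^4 + 18 x^2 - 1


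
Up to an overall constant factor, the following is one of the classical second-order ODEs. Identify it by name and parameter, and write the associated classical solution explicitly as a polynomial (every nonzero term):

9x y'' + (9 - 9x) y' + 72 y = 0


All three coefficients share the factor 9; dividing through by 9 gives  x y'' + (1 - x) y' + 8 y = 0.
This matches the Laguerre equation x y'' + (1 - x) y' + n y = 0 with n = 8; the polynomial solution is L_8(x).
With y = sum_k a_k x^k, matching x^k gives (k+1)k a_{k+1} + (k+1) a_{k+1} - k a_k + n a_k = 0, i.e. (k+1)^2 a_{k+1} = (k - n) a_k = (k - 8) a_k. The right side vanishes at k = 8, so the series terminates at degree 8.
Standard normalization L_n(0) = 1 gives a_0 = 1. Work upward with a_{k+1} = (k - 8) a_k / (k+1)^2:
  a_1 = (0 - 8)(1) / 1^2 = -8/1 = -8
  a_2 = (1 - 8)(-8) / 2^2 = 56/4 = 14
  a_3 = (2 - 8)(14) / 3^2 = -84/9 = -28/3
  a_4 = (3 - 8)(-28/3) / 4^2 = (140/3)/16 = 35/12
  a_5 = (4 - 8)(35/12) / 5^2 = (-35/3)/25 = -7/15
  a_6 = (5 - 8)(-7/15) / 6^2 = (7/5)/36 = 7/180
  a_7 = (6 - 8)(7/180) / 7^2 = (-7/90)/49 = -1/630
  a_8 = (7 - 8)(-1/630) / 8^2 = (1/630)/64 = 1/40320
Hence L_8(x) = x^8/40320 - x^7/630 + 7 x^6/180 - 7 x^5/15 + 35 x^4/12 - 28 x^3/3 + 14 x^2 - 8 x + 1.

L_8(x); series = x^8/40320 - x^7/630 + 7 x^6/180 - 7 x^5/15 + 35 x^4/12 - 28 x^3/3 + 14 x^2 - 8 x + 1


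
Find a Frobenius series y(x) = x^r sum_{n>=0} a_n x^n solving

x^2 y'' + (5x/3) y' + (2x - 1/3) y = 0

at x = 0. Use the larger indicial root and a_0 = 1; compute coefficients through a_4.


Write in Frobenius form y'' + (p(x)/x) y' + (q(x)/x^2) y = 0:
  p(x) = 5/3,  q(x) = 2x - 1/3.
Indicial equation: r(r-1) + (5/3) r + (-1/3) = 0 -> roots r_1 = 1/3, r_2 = -1.
Take r = r_1 = 1/3. Let y(x) = x^r sum_{n>=0} a_n x^n with a_0 = 1.
Substitute y = x^r sum a_n x^n and match x^{r+n}. The recurrence is
  D(n) a_n + 2 a_{n-1} = 0,  where D(n) = (r+n)(r+n-1) + (5/3)(r+n) + (-1/3).
  a_n = -2 / D(n) * a_{n-1}.
Since the indicial polynomial factors as (r - r_1)(r - r_2), D(n) = (r_1 + n - r_1)(r_1 + n - r_2) = n(n + 4/3).
Evaluating step by step (a_0 = 1):
  n = 1: D(1) = 1(1 + 4/3) = 7/3; numerator = -2(1) = -2; a_1 = (-2)/(7/3) = -6/7
  n = 2: D(2) = 2(2 + 4/3) = 20/3; numerator = -2(-6/7) = 12/7; a_2 = (12/7)/(20/3) = 9/35
  n = 3: D(3) = 3(3 + 4/3) = 13; numerator = -2(9/35) = -18/35; a_3 = (-18/35)/(13) = -18/455
  n = 4: D(4) = 4(4 + 4/3) = 64/3; numerator = -2(-18/455) = 36/455; a_4 = (36/455)/(64/3) = 27/7280

r = 1/3; a_0 = 1; a_1 = -6/7; a_2 = 9/35; a_3 = -18/455; a_4 = 27/7280


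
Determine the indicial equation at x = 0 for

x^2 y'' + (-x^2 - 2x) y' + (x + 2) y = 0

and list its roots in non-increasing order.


Divide by x^2 to reach normal form y'' + P_1(x) y' + P_2(x) y = 0 with P_1(x) = -1 - 2/x and P_2(x) = 1/x + 2/x^2.
x = 0 is a singular point because the y'-coefficient -1 - 2/x has a pole at x = 0 and the y-coefficient 1/x + 2/x^2 has a pole at x = 0.
It is a regular singular point because x P_1(x) = p(x) = -x - 2 and x^2 P_2(x) = q(x) = x + 2 are polynomials, hence analytic at x = 0.
p(0) = -2,  q(0) = 2.
Indicial equation: r(r-1) + p(0) r + q(0) = 0, i.e. r^2 + (p(0) - 1) r + q(0) = 0, i.e. r^2 - 3 r + 2 = 0.
Discriminant: (-3)^2 - 4(2) = 1, so r = (3 ± 1)/2.
Solving: r_1 = 2, r_2 = 1.

indicial: r^2 - 3 r + 2 = 0; roots r_1 = 2, r_2 = 1


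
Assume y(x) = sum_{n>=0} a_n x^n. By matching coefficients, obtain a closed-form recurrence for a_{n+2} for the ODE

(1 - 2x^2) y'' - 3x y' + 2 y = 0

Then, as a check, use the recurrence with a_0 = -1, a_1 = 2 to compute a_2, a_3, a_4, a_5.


Substitute y = sum_n a_n x^n.
(1 - 2 x^2) y'' contributes (n+2)(n+1) a_{n+2} - 2 n(n-1) a_n at x^n.
-3 x y'(x) contributes -3 n a_n at x^n.
2 y(x) contributes 2 a_n at x^n.
Matching x^n: (n+2)(n+1) a_{n+2} + (-2 n(n-1) - 3 n + 2) a_n = 0.
Thus a_{n+2} = (2 n(n-1) + 3 n - 2) / ((n+1)(n+2)) * a_n.

Check with a_0 = -1, a_1 = 2 (apply the recurrence for n = 0, 1, 2, 3): a_0 = -1, a_1 = 2, a_2 = 1, a_3 = 1/3, a_4 = 2/3, a_5 = 19/60.

a_(n+2) = (2 n(n-1) + 3 n - 2) / ((n+1)(n+2)) * a_n; check: a_0 = -1, a_1 = 2, a_2 = 1, a_3 = 1/3, a_4 = 2/3, a_5 = 19/60


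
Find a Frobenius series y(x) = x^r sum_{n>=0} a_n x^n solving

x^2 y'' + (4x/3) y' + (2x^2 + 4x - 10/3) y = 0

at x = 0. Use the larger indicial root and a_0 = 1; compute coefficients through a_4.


Write in Frobenius form y'' + (p(x)/x) y' + (q(x)/x^2) y = 0:
  p(x) = 4/3,  q(x) = 2x^2 + 4x - 10/3.
Indicial equation: r(r-1) + (4/3) r + (-10/3) = 0 -> roots r_1 = 5/3, r_2 = -2.
Take r = r_1 = 5/3. Let y(x) = x^r sum_{n>=0} a_n x^n with a_0 = 1.
Substitute y = x^r sum a_n x^n and match x^{r+n}. The recurrence is
  D(n) a_n + 4 a_{n-1} + 2 a_{n-2} = 0,  where D(n) = (r+n)(r+n-1) + (4/3)(r+n) + (-10/3).
  a_n = [-4 a_{n-1} - 2 a_{n-2}] / D(n).
Since the indicial polynomial factors as (r - r_1)(r - r_2), D(n) = (r_1 + n - r_1)(r_1 + n - r_2) = n(n + 11/3).
Evaluating step by step (a_0 = 1):
  n = 1: D(1) = 1(1 + 11/3) = 14/3; numerator = -4(1) = -4; a_1 = (-4)/(14/3) = -6/7
  n = 2: D(2) = 2(2 + 11/3) = 34/3; numerator = -4(-6/7) - 2(1) = 10/7; a_2 = (10/7)/(34/3) = 15/119
  n = 3: D(3) = 3(3 + 11/3) = 20; numerator = -4(15/119) - 2(-6/7) = 144/119; a_3 = (144/119)/(20) = 36/595
  n = 4: D(4) = 4(4 + 11/3) = 92/3; numerator = -4(36/595) - 2(15/119) = -42/85; a_4 = (-42/85)/(92/3) = -63/3910

r = 5/3; a_0 = 1; a_1 = -6/7; a_2 = 15/119; a_3 = 36/595; a_4 = -63/3910


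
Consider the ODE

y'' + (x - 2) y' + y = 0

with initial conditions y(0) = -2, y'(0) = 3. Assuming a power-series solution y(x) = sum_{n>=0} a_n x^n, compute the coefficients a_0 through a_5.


Ansatz: y(x) = sum_{n>=0} a_n x^n, so y'(x) = sum_{n>=1} n a_n x^(n-1) and y''(x) = sum_{n>=2} n(n-1) a_n x^(n-2).
Substitute into P(x) y'' + Q(x) y' + R(x) y = 0 with P(x) = 1, Q(x) = x - 2, R(x) = 1, and match powers of x.
Initial conditions: a_0 = -2, a_1 = 3.
Setting the coefficient of each power of x to zero and solving order by order (substituting the coefficients already found):
  x^0: 2 a_2 - 2 a_1 + a_0 = 0  ->  2 a_2 = 2 a_1 - a_0 = 8  ->  a_2 = 4
  x^1: 6 a_3 - 4 a_2 + 2 a_1 = 0  ->  6 a_3 = 4 a_2 - 2 a_1 = 10  ->  a_3 = 5/3
  x^2: 12 a_4 - 6 a_3 + 3 a_2 = 0  ->  12 a_4 = 6 a_3 - 3 a_2 = -2  ->  a_4 = -1/6
  x^3: 20 a_5 - 8 a_4 + 4 a_3 = 0  ->  20 a_5 = 8 a_4 - 4 a_3 = -8  ->  a_5 = -2/5
Truncated series: y(x) = -2 + 3 x + 4 x^2 + (5/3) x^3 - (1/6) x^4 - (2/5) x^5 + O(x^6).

a_0 = -2; a_1 = 3; a_2 = 4; a_3 = 5/3; a_4 = -1/6; a_5 = -2/5


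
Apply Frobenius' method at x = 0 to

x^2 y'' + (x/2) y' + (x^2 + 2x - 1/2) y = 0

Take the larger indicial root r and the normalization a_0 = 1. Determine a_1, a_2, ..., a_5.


Write in Frobenius form y'' + (p(x)/x) y' + (q(x)/x^2) y = 0:
  p(x) = 1/2,  q(x) = x^2 + 2x - 1/2.
Indicial equation: r(r-1) + (1/2) r + (-1/2) = 0 -> roots r_1 = 1, r_2 = -1/2.
Take r = r_1 = 1. Let y(x) = x^r sum_{n>=0} a_n x^n with a_0 = 1.
Substitute y = x^r sum a_n x^n and match x^{r+n}. The recurrence is
  D(n) a_n + 2 a_{n-1} + 1 a_{n-2} = 0,  where D(n) = (r+n)(r+n-1) + (1/2)(r+n) + (-1/2).
  a_n = [-2 a_{n-1} - 1 a_{n-2}] / D(n).
Since the indicial polynomial factors as (r - r_1)(r - r_2), D(n) = (r_1 + n - r_1)(r_1 + n - r_2) = n(n + 3/2).
Evaluating step by step (a_0 = 1):
  n = 1: D(1) = 1(1 + 3/2) = 5/2; numerator = -2(1) = -2; a_1 = (-2)/(5/2) = -4/5
  n = 2: D(2) = 2(2 + 3/2) = 7; numerator = -2(-4/5) - 1(1) = 3/5; a_2 = (3/5)/(7) = 3/35
  n = 3: D(3) = 3(3 + 3/2) = 27/2; numerator = -2(3/35) - 1(-4/5) = 22/35; a_3 = (22/35)/(27/2) = 44/945
  n = 4: D(4) = 4(4 + 3/2) = 22; numerator = -2(44/945) - 1(3/35) = -169/945; a_4 = (-169/945)/(22) = -169/20790
  n = 5: D(5) = 5(5 + 3/2) = 65/2; numerator = -2(-169/20790) - 1(44/945) = -1/33; a_5 = (-1/33)/(65/2) = -2/2145

r = 1; a_0 = 1; a_1 = -4/5; a_2 = 3/35; a_3 = 44/945; a_4 = -169/20790; a_5 = -2/2145


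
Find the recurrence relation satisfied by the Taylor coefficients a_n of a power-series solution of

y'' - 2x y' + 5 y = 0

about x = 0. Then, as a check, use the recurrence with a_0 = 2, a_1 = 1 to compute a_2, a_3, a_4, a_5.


Substitute y = sum_n a_n x^n.
y''(x) has coefficient (n+2)(n+1) a_{n+2} at x^n;
-2 x y'(x) has coefficient -2 n a_n at x^n (shift);
5 y(x) has coefficient 5 a_n at x^n.
Matching x^n: (n+2)(n+1) a_{n+2} + (-2n + 5) a_n = 0.
Thus a_{n+2} = (2n - 5) / ((n+1)(n+2)) * a_n.

Check with a_0 = 2, a_1 = 1 (apply the recurrence for n = 0, 1, 2, 3): a_0 = 2, a_1 = 1, a_2 = -5, a_3 = -1/2, a_4 = 5/12, a_5 = -1/40.

a_(n+2) = (2n - 5) / ((n+1)(n+2)) * a_n; check: a_0 = 2, a_1 = 1, a_2 = -5, a_3 = -1/2, a_4 = 5/12, a_5 = -1/40


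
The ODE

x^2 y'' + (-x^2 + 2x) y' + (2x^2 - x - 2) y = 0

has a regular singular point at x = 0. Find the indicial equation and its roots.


Divide by x^2 to reach normal form y'' + P_1(x) y' + P_2(x) y = 0 with P_1(x) = -1 + 2/x and P_2(x) = 2 - 1/x - 2/x^2.
x = 0 is a singular point because the y'-coefficient -1 + 2/x has a pole at x = 0 and the y-coefficient 2 - 1/x - 2/x^2 has a pole at x = 0.
It is a regular singular point because x P_1(x) = p(x) = 2 - x and x^2 P_2(x) = q(x) = 2x^2 - x - 2 are polynomials, hence analytic at x = 0.
p(0) = 2,  q(0) = -2.
Indicial equation: r(r-1) + p(0) r + q(0) = 0, i.e. r^2 + (p(0) - 1) r + q(0) = 0, i.e. r^2 + 1 r - 2 = 0.
Discriminant: (1)^2 - 4(-2) = 9, so r = (-1 ± 3)/2.
Solving: r_1 = 1, r_2 = -2.

indicial: r^2 + 1 r - 2 = 0; roots r_1 = 1, r_2 = -2


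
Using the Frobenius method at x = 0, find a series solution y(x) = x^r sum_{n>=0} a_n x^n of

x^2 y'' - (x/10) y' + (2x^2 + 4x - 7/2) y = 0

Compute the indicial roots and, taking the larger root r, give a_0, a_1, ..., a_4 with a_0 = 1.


Write in Frobenius form y'' + (p(x)/x) y' + (q(x)/x^2) y = 0:
  p(x) = -1/10,  q(x) = 2x^2 + 4x - 7/2.
Indicial equation: r(r-1) + (-1/10) r + (-7/2) = 0 -> roots r_1 = 5/2, r_2 = -7/5.
Take r = r_1 = 5/2. Let y(x) = x^r sum_{n>=0} a_n x^n with a_0 = 1.
Substitute y = x^r sum a_n x^n and match x^{r+n}. The recurrence is
  D(n) a_n + 4 a_{n-1} + 2 a_{n-2} = 0,  where D(n) = (r+n)(r+n-1) + (-1/10)(r+n) + (-7/2).
  a_n = [-4 a_{n-1} - 2 a_{n-2}] / D(n).
Since the indicial polynomial factors as (r - r_1)(r - r_2), D(n) = (r_1 + n - r_1)(r_1 + n - r_2) = n(n + 39/10).
Evaluating step by step (a_0 = 1):
  n = 1: D(1) = 1(1 + 39/10) = 49/10; numerator = -4(1) = -4; a_1 = (-4)/(49/10) = -40/49
  n = 2: D(2) = 2(2 + 39/10) = 59/5; numerator = -4(-40/49) - 2(1) = 62/49; a_2 = (62/49)/(59/5) = 310/2891
  n = 3: D(3) = 3(3 + 39/10) = 207/10; numerator = -4(310/2891) - 2(-40/49) = 3480/2891; a_3 = (3480/2891)/(207/10) = 11600/199479
  n = 4: D(4) = 4(4 + 39/10) = 158/5; numerator = -4(11600/199479) - 2(310/2891) = -1820/4071; a_4 = (-1820/4071)/(158/5) = -4550/321609

r = 5/2; a_0 = 1; a_1 = -40/49; a_2 = 310/2891; a_3 = 11600/199479; a_4 = -4550/321609


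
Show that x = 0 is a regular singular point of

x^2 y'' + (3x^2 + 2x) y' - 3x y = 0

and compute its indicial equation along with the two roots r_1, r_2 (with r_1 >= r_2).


Divide by x^2 to reach normal form y'' + P_1(x) y' + P_2(x) y = 0 with P_1(x) = 3 + 2/x and P_2(x) = -3/x.
x = 0 is a singular point because the y'-coefficient 3 + 2/x has a pole at x = 0 and the y-coefficient -3/x has a pole at x = 0.
It is a regular singular point because x P_1(x) = p(x) = 3x + 2 and x^2 P_2(x) = q(x) = -3x are polynomials, hence analytic at x = 0.
p(0) = 2,  q(0) = 0.
Indicial equation: r(r-1) + p(0) r + q(0) = 0, i.e. r^2 + (p(0) - 1) r + q(0) = 0, i.e. r^2 + 1 r = 0.
Discriminant: (1)^2 - 4(0) = 1, so r = (-1 ± 1)/2.
Solving: r_1 = 0, r_2 = -1.

indicial: r^2 + 1 r = 0; roots r_1 = 0, r_2 = -1


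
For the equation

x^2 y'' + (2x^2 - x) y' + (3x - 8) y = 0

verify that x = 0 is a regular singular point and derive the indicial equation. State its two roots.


Divide by x^2 to reach normal form y'' + P_1(x) y' + P_2(x) y = 0 with P_1(x) = 2 - 1/x and P_2(x) = 3/x - 8/x^2.
x = 0 is a singular point because the y'-coefficient 2 - 1/x has a pole at x = 0 and the y-coefficient 3/x - 8/x^2 has a pole at x = 0.
It is a regular singular point because x P_1(x) = p(x) = 2x - 1 and x^2 P_2(x) = q(x) = 3x - 8 are polynomials, hence analytic at x = 0.
p(0) = -1,  q(0) = -8.
Indicial equation: r(r-1) + p(0) r + q(0) = 0, i.e. r^2 + (p(0) - 1) r + q(0) = 0, i.e. r^2 - 2 r - 8 = 0.
Discriminant: (-2)^2 - 4(-8) = 36, so r = (2 ± 6)/2.
Solving: r_1 = 4, r_2 = -2.

indicial: r^2 - 2 r - 8 = 0; roots r_1 = 4, r_2 = -2


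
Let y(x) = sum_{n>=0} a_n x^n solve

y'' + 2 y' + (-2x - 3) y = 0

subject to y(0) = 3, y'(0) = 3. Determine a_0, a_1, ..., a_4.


Ansatz: y(x) = sum_{n>=0} a_n x^n, so y'(x) = sum_{n>=1} n a_n x^(n-1) and y''(x) = sum_{n>=2} n(n-1) a_n x^(n-2).
Substitute into P(x) y'' + Q(x) y' + R(x) y = 0 with P(x) = 1, Q(x) = 2, R(x) = -2x - 3, and match powers of x.
Initial conditions: a_0 = 3, a_1 = 3.
Setting the coefficient of each power of x to zero and solving order by order (substituting the coefficients already found):
  x^0: 2 a_2 + 2 a_1 - 3 a_0 = 0  ->  2 a_2 = -2 a_1 + 3 a_0 = 3  ->  a_2 = 3/2
  x^1: 6 a_3 + 4 a_2 - 3 a_1 - 2 a_0 = 0  ->  6 a_3 = -4 a_2 + 3 a_1 + 2 a_0 = 9  ->  a_3 = 3/2
  x^2: 12 a_4 + 6 a_3 - 3 a_2 - 2 a_1 = 0  ->  12 a_4 = -6 a_3 + 3 a_2 + 2 a_1 = 3/2  ->  a_4 = 1/8
Truncated series: y(x) = 3 + 3 x + (3/2) x^2 + (3/2) x^3 + (1/8) x^4 + O(x^5).

a_0 = 3; a_1 = 3; a_2 = 3/2; a_3 = 3/2; a_4 = 1/8


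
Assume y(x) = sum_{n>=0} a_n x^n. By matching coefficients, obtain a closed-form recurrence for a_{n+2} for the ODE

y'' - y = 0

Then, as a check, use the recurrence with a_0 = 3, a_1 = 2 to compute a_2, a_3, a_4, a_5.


Substitute y = sum_n a_n x^n into y'' + (const) y = 0.
y''(x) = sum_{n>=0} (n+2)(n+1) a_{n+2} x^n.
The ODE becomes sum_n [(n+2)(n+1) a_{n+2} - 1 a_n] x^n = 0.
Setting each coefficient to zero gives the recurrence:
  (n+2)(n+1) a_{n+2} - 1 a_n = 0,
  a_{n+2} = 1 / ((n+1)(n+2)) a_n.

Check with a_0 = 3, a_1 = 2 (apply the recurrence for n = 0, 1, 2, 3): a_0 = 3, a_1 = 2, a_2 = 3/2, a_3 = 1/3, a_4 = 1/8, a_5 = 1/60.

a_{n+2} = 1/((n+1)(n+2)) * a_n; check: a_0 = 3, a_1 = 2, a_2 = 3/2, a_3 = 1/3, a_4 = 1/8, a_5 = 1/60


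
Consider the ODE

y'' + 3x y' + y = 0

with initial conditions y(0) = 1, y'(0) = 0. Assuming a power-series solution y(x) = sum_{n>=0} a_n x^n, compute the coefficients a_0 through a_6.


Ansatz: y(x) = sum_{n>=0} a_n x^n, so y'(x) = sum_{n>=1} n a_n x^(n-1) and y''(x) = sum_{n>=2} n(n-1) a_n x^(n-2).
Substitute into P(x) y'' + Q(x) y' + R(x) y = 0 with P(x) = 1, Q(x) = 3x, R(x) = 1, and match powers of x.
Initial conditions: a_0 = 1, a_1 = 0.
Setting the coefficient of each power of x to zero and solving order by order (substituting the coefficients already found):
  x^0: 2 a_2 + a_0 = 0  ->  2 a_2 = -a_0 = -1  ->  a_2 = -1/2
  x^1: 6 a_3 + 4 a_1 = 0  ->  6 a_3 = -4 a_1 = 0  ->  a_3 = 0
  x^2: 12 a_4 + 7 a_2 = 0  ->  12 a_4 = -7 a_2 = 7/2  ->  a_4 = 7/24
  x^3: 20 a_5 + 10 a_3 = 0  ->  20 a_5 = -10 a_3 = 0  ->  a_5 = 0
  x^4: 30 a_6 + 13 a_4 = 0  ->  30 a_6 = -13 a_4 = -91/24  ->  a_6 = -91/720
Truncated series: y(x) = 1 - (1/2) x^2 + (7/24) x^4 - (91/720) x^6 + O(x^7).

a_0 = 1; a_1 = 0; a_2 = -1/2; a_3 = 0; a_4 = 7/24; a_5 = 0; a_6 = -91/720


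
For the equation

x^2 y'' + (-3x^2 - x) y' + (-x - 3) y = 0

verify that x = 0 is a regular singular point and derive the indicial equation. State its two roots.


Divide by x^2 to reach normal form y'' + P_1(x) y' + P_2(x) y = 0 with P_1(x) = -3 - 1/x and P_2(x) = -1/x - 3/x^2.
x = 0 is a singular point because the y'-coefficient -3 - 1/x has a pole at x = 0 and the y-coefficient -1/x - 3/x^2 has a pole at x = 0.
It is a regular singular point because x P_1(x) = p(x) = -3x - 1 and x^2 P_2(x) = q(x) = -x - 3 are polynomials, hence analytic at x = 0.
p(0) = -1,  q(0) = -3.
Indicial equation: r(r-1) + p(0) r + q(0) = 0, i.e. r^2 + (p(0) - 1) r + q(0) = 0, i.e. r^2 - 2 r - 3 = 0.
Discriminant: (-2)^2 - 4(-3) = 16, so r = (2 ± 4)/2.
Solving: r_1 = 3, r_2 = -1.

indicial: r^2 - 2 r - 3 = 0; roots r_1 = 3, r_2 = -1


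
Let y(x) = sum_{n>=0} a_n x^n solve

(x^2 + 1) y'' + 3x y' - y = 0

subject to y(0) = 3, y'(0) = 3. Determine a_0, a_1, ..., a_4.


Ansatz: y(x) = sum_{n>=0} a_n x^n, so y'(x) = sum_{n>=1} n a_n x^(n-1) and y''(x) = sum_{n>=2} n(n-1) a_n x^(n-2).
Substitute into P(x) y'' + Q(x) y' + R(x) y = 0 with P(x) = x^2 + 1, Q(x) = 3x, R(x) = -1, and match powers of x.
Initial conditions: a_0 = 3, a_1 = 3.
Setting the coefficient of each power of x to zero and solving order by order (substituting the coefficients already found):
  x^0: 2 a_2 - a_0 = 0  ->  2 a_2 = a_0 = 3  ->  a_2 = 3/2
  x^1: 6 a_3 + 2 a_1 = 0  ->  6 a_3 = -2 a_1 = -6  ->  a_3 = -1
  x^2: 12 a_4 + 7 a_2 = 0  ->  12 a_4 = -7 a_2 = -21/2  ->  a_4 = -7/8
Truncated series: y(x) = 3 + 3 x + (3/2) x^2 - x^3 - (7/8) x^4 + O(x^5).

a_0 = 3; a_1 = 3; a_2 = 3/2; a_3 = -1; a_4 = -7/8


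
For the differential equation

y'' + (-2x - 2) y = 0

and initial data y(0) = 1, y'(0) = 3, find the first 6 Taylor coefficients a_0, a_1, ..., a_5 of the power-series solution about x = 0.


Ansatz: y(x) = sum_{n>=0} a_n x^n, so y'(x) = sum_{n>=1} n a_n x^(n-1) and y''(x) = sum_{n>=2} n(n-1) a_n x^(n-2).
Substitute into P(x) y'' + Q(x) y' + R(x) y = 0 with P(x) = 1, Q(x) = 0, R(x) = -2x - 2, and match powers of x.
Initial conditions: a_0 = 1, a_1 = 3.
Setting the coefficient of each power of x to zero and solving order by order (substituting the coefficients already found):
  x^0: 2 a_2 - 2 a_0 = 0  ->  2 a_2 = 2 a_0 = 2  ->  a_2 = 1
  x^1: 6 a_3 - 2 a_1 - 2 a_0 = 0  ->  6 a_3 = 2 a_1 + 2 a_0 = 8  ->  a_3 = 4/3
  x^2: 12 a_4 - 2 a_2 - 2 a_1 = 0  ->  12 a_4 = 2 a_2 + 2 a_1 = 8  ->  a_4 = 2/3
  x^3: 20 a_5 - 2 a_3 - 2 a_2 = 0  ->  20 a_5 = 2 a_3 + 2 a_2 = 14/3  ->  a_5 = 7/30
Truncated series: y(x) = 1 + 3 x + x^2 + (4/3) x^3 + (2/3) x^4 + (7/30) x^5 + O(x^6).

a_0 = 1; a_1 = 3; a_2 = 1; a_3 = 4/3; a_4 = 2/3; a_5 = 7/30


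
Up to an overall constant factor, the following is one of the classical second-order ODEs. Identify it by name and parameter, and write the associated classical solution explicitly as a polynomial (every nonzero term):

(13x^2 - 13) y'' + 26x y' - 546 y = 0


All three coefficients share the factor -13; dividing through by -13 gives  (1 - x^2) y'' - 2x y' + 42 y = 0.
This matches the Legendre equation (1 - x^2) y'' - 2x y' + n(n+1) y = 0 (note the -2x y' term) with n(n+1) = 42, so n = 6; the polynomial solution is P_6(x).
With y = sum_k a_k x^k, matching x^k gives (k+2)(k+1) a_{k+2} = [k(k+1) - n(n+1)] a_k = (k - 6)(k + 7) a_k. The right side vanishes at k = 6, so the series with the parity of 6 terminates at degree 6.
Standard normalization (P_n(1) = 1): leading coefficient (2n)!/(2^n (n!)^2) = 479001600/(64*518400) = 231/16, so a_6 = 231/16. Work downward with a_k = (k+1)(k+2) a_{k+2} / ((k - 6)(k + 7)):
  a_4 = (5)(6)(231/16) / ((4 - 6)(4 + 7)) = (3465/8)/(-22) = -315/16
  a_2 = (3)(4)(-315/16) / ((2 - 6)(2 + 7)) = (-945/4)/(-36) = 105/16
  a_0 = (1)(2)(105/16) / ((0 - 6)(0 + 7)) = (105/8)/(-42) = -5/16
Hence P_6(x) = 231 x^6/16 - 315 x^4/16 + 105 x^2/16 - 5/16.

P_6(x); series = 231 x^6/16 - 315 x^4/16 + 105 x^2/16 - 5/16
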